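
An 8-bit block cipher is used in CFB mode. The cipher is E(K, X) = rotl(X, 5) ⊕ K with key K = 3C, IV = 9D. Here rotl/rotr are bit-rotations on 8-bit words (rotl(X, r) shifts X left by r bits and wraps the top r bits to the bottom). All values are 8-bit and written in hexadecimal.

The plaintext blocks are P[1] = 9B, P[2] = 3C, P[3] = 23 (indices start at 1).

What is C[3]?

CFB encryption: C_i = P_i ⊕ E(K, C_{i−1}), with C_{0} = IV.
C[1]: E(K, 9D) = 8F; 9B ⊕ 8F = 14.
C[2]: E(K, 14) = BE; 3C ⊕ BE = 82.
C[3]: E(K, 82) = 6C; 23 ⊕ 6C = 4F.

C[3] = 4F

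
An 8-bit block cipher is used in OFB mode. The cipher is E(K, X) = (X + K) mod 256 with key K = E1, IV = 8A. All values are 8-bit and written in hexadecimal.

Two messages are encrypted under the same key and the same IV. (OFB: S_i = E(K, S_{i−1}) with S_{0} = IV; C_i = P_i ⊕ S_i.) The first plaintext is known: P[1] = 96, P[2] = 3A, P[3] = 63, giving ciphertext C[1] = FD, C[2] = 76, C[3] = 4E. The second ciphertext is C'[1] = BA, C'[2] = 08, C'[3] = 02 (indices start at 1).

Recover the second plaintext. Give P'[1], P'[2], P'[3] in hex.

P'[1] = D1, P'[2] = 44, P'[3] = 2F

In OFB with a reused IV, both messages share the same keystream S_i, so C_i ⊕ C'_i = P_i ⊕ P'_i and thus P'_i = P_i ⊕ C_i ⊕ C'_i.
P'[1]: 96 ⊕ FD ⊕ BA = D1.
P'[2]: 3A ⊕ 76 ⊕ 08 = 44.
P'[3]: 63 ⊕ 4E ⊕ 02 = 2F.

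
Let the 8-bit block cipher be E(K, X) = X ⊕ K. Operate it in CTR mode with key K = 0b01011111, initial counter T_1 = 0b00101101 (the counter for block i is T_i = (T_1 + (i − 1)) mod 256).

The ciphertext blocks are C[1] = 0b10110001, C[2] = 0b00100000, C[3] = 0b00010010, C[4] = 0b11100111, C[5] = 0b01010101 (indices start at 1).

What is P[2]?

CTR decryption: S_i = E(K, T_i) where T_i is the counter for block i; P_i = C_i ⊕ S_i.
P[2]: T = 0b00101110, S = E(K, T) = 0b01110001; 0b00100000 ⊕ 0b01110001 = 0b01010001.

P[2] = 0b01010001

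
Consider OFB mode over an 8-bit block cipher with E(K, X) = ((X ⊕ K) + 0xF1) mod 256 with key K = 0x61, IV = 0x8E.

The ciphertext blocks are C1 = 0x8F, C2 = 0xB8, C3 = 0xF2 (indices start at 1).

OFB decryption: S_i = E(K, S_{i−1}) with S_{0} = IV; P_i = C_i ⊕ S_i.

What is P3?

P3 = 0xF6

P1: S = E(K, 0x8E) = 0xE0; 0x8F ⊕ 0xE0 = 0x6F.
P2: S = E(K, 0xE0) = 0x72; 0xB8 ⊕ 0x72 = 0xCA.
P3: S = E(K, 0x72) = 0x04; 0xF2 ⊕ 0x04 = 0xF6.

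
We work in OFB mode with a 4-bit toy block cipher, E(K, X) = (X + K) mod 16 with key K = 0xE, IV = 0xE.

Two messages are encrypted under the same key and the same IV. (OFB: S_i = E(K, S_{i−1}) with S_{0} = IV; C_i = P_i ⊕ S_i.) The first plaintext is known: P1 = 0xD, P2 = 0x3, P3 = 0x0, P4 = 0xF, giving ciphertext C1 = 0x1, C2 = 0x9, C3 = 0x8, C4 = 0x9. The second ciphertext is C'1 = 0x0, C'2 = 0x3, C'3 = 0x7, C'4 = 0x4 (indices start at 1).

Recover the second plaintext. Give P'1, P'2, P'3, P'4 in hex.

P'1 = 0xC, P'2 = 0x9, P'3 = 0xF, P'4 = 0x2

In OFB with a reused IV, both messages share the same keystream S_i, so C_i ⊕ C'_i = P_i ⊕ P'_i and thus P'_i = P_i ⊕ C_i ⊕ C'_i.
P'1: 0xD ⊕ 0x1 ⊕ 0x0 = 0xC.
P'2: 0x3 ⊕ 0x9 ⊕ 0x3 = 0x9.
P'3: 0x0 ⊕ 0x8 ⊕ 0x7 = 0xF.
P'4: 0xF ⊕ 0x9 ⊕ 0x4 = 0x2.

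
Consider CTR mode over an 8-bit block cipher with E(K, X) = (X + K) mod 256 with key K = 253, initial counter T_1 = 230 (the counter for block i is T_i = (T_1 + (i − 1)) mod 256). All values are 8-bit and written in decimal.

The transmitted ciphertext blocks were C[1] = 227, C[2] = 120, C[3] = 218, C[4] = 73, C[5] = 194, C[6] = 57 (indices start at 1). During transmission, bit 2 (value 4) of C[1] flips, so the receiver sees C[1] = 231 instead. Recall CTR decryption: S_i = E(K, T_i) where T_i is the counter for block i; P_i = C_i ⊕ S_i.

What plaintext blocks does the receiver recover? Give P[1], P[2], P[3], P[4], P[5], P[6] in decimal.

Only C[1] changed, to 231. In CTR, a change in C_i flips the same bit in P_i only; the keystream is unaffected. Decrypting the received ciphertext:
P[1]: T = 230, S = E(K, T) = 227; 231 ⊕ 227 = 4.
P[2]: T = 231, S = E(K, T) = 228; 120 ⊕ 228 = 156.
P[3]: T = 232, S = E(K, T) = 229; 218 ⊕ 229 = 63.
P[4]: T = 233, S = E(K, T) = 230; 73 ⊕ 230 = 175.
P[5]: T = 234, S = E(K, T) = 231; 194 ⊕ 231 = 37.
P[6]: T = 235, S = E(K, T) = 232; 57 ⊕ 232 = 209.
Blocks that differ from the original plaintext: P[1].

P[1] = 4, P[2] = 156, P[3] = 63, P[4] = 175, P[5] = 37, P[6] = 209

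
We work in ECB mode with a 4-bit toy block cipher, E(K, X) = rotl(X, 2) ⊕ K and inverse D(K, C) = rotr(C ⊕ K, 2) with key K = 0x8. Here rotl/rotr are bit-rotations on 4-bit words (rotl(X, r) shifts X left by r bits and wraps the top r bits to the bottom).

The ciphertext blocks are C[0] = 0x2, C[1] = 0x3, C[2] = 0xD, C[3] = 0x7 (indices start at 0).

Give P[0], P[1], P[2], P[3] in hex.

P[0] = 0xA, P[1] = 0xE, P[2] = 0x5, P[3] = 0xF

ECB decryption: P_i = D(K, C_i).
P[0]: D(K, 0x2) = 0xA.
P[1]: D(K, 0x3) = 0xE.
P[2]: D(K, 0xD) = 0x5.
P[3]: D(K, 0x7) = 0xF.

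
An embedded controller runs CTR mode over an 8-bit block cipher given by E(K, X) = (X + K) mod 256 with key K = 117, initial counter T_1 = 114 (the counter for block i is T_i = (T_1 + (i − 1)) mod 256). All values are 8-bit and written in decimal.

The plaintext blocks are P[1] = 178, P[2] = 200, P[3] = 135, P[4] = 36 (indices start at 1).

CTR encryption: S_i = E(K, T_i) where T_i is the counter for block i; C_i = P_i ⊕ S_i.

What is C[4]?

C[4] = 206

C[1]: T = 114, S = E(K, T) = 231; 178 ⊕ 231 = 85.
C[2]: T = 115, S = E(K, T) = 232; 200 ⊕ 232 = 32.
C[3]: T = 116, S = E(K, T) = 233; 135 ⊕ 233 = 110.
C[4]: T = 117, S = E(K, T) = 234; 36 ⊕ 234 = 206.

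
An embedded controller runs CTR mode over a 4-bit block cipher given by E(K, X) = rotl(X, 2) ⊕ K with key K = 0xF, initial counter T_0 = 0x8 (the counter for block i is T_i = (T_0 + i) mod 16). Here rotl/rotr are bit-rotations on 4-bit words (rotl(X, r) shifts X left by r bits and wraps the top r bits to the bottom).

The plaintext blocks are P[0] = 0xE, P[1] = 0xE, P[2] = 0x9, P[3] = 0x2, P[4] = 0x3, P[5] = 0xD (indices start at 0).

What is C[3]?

CTR encryption: S_i = E(K, T_i) where T_i is the counter for block i; C_i = P_i ⊕ S_i.
C[0]: T = 0x8, S = E(K, T) = 0xD; 0xE ⊕ 0xD = 0x3.
C[1]: T = 0x9, S = E(K, T) = 0x9; 0xE ⊕ 0x9 = 0x7.
C[2]: T = 0xA, S = E(K, T) = 0x5; 0x9 ⊕ 0x5 = 0xC.
C[3]: T = 0xB, S = E(K, T) = 0x1; 0x2 ⊕ 0x1 = 0x3.

C[3] = 0x3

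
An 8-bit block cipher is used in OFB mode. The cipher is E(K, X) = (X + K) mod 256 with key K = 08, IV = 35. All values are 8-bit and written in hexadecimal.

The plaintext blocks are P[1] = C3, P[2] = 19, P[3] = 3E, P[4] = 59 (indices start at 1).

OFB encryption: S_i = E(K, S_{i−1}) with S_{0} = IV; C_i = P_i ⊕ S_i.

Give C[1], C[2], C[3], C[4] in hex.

C[1] = FE, C[2] = 5C, C[3] = 73, C[4] = 0C

C[1]: S = E(K, 35) = 3D; C3 ⊕ 3D = FE.
C[2]: S = E(K, 3D) = 45; 19 ⊕ 45 = 5C.
C[3]: S = E(K, 45) = 4D; 3E ⊕ 4D = 73.
C[4]: S = E(K, 4D) = 55; 59 ⊕ 55 = 0C.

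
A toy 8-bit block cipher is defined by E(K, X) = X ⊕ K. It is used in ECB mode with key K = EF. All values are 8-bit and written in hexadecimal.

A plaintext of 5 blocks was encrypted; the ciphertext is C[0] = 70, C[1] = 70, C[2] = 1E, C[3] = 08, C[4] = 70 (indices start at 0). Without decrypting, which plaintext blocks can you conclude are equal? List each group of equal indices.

P[0] = P[1] = P[4]

ECB encrypts each block independently with the same key, so equal ciphertext blocks imply equal plaintext blocks.
C[0] = C[1] = C[4] = 70, so P[0] = P[1] = P[4].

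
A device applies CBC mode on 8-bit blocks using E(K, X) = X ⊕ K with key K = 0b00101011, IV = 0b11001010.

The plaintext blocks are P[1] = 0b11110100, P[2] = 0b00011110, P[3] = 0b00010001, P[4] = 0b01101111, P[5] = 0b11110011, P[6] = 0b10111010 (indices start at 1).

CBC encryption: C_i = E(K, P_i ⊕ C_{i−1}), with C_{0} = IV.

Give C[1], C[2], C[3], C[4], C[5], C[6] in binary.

C[1]: P[1] ⊕ 0b11001010 = 0b00111110; E(K, 0b00111110) = 0b00010101.
C[2]: P[2] ⊕ 0b00010101 = 0b00001011; E(K, 0b00001011) = 0b00100000.
C[3]: P[3] ⊕ 0b00100000 = 0b00110001; E(K, 0b00110001) = 0b00011010.
C[4]: P[4] ⊕ 0b00011010 = 0b01110101; E(K, 0b01110101) = 0b01011110.
C[5]: P[5] ⊕ 0b01011110 = 0b10101101; E(K, 0b10101101) = 0b10000110.
C[6]: P[6] ⊕ 0b10000110 = 0b00111100; E(K, 0b00111100) = 0b00010111.

C[1] = 0b00010101, C[2] = 0b00100000, C[3] = 0b00011010, C[4] = 0b01011110, C[5] = 0b10000110, C[6] = 0b00010111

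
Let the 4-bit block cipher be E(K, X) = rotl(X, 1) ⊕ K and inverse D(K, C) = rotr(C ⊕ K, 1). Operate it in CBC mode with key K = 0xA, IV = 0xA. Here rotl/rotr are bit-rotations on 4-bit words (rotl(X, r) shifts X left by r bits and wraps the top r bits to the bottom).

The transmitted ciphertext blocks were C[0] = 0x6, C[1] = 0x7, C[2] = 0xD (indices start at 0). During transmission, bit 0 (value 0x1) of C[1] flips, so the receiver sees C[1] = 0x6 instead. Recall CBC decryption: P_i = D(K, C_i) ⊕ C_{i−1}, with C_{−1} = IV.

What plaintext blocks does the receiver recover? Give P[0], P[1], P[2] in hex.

P[0] = 0xC, P[1] = 0x0, P[2] = 0xD

Only C[1] changed, to 0x6. In CBC, a change in C_i garbles P_i and flips the same bit in P_{i+1}. Decrypting the received ciphertext:
P[0]: D(K, 0x6) = 0x6; 0x6 ⊕ 0xA = 0xC.
P[1]: D(K, 0x6) = 0x6; 0x6 ⊕ 0x6 = 0x0.
P[2]: D(K, 0xD) = 0xB; 0xB ⊕ 0x6 = 0xD.
Blocks that differ from the original plaintext: P[1], P[2].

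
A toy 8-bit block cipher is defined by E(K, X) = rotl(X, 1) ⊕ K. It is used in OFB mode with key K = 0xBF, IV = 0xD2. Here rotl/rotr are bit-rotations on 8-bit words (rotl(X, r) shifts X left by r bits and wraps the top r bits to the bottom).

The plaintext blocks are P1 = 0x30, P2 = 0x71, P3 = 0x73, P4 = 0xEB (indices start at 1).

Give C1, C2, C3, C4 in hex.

C1 = 0x2A, C2 = 0xFA, C3 = 0xDB, C4 = 0x05

OFB encryption: S_i = E(K, S_{i−1}) with S_{0} = IV; C_i = P_i ⊕ S_i.
C1: S = E(K, 0xD2) = 0x1A; 0x30 ⊕ 0x1A = 0x2A.
C2: S = E(K, 0x1A) = 0x8B; 0x71 ⊕ 0x8B = 0xFA.
C3: S = E(K, 0x8B) = 0xA8; 0x73 ⊕ 0xA8 = 0xDB.
C4: S = E(K, 0xA8) = 0xEE; 0xEB ⊕ 0xEE = 0x05.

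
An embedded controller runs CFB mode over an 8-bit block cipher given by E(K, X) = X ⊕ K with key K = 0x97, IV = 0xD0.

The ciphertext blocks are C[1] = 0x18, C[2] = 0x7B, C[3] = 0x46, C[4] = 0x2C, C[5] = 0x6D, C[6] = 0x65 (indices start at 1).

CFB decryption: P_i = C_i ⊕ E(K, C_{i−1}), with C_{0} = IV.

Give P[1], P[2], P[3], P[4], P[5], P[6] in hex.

P[1] = 0x5F, P[2] = 0xF4, P[3] = 0xAA, P[4] = 0xFD, P[5] = 0xD6, P[6] = 0x9F

P[1]: E(K, 0xD0) = 0x47; 0x18 ⊕ 0x47 = 0x5F.
P[2]: E(K, 0x18) = 0x8F; 0x7B ⊕ 0x8F = 0xF4.
P[3]: E(K, 0x7B) = 0xEC; 0x46 ⊕ 0xEC = 0xAA.
P[4]: E(K, 0x46) = 0xD1; 0x2C ⊕ 0xD1 = 0xFD.
P[5]: E(K, 0x2C) = 0xBB; 0x6D ⊕ 0xBB = 0xD6.
P[6]: E(K, 0x6D) = 0xFA; 0x65 ⊕ 0xFA = 0x9F.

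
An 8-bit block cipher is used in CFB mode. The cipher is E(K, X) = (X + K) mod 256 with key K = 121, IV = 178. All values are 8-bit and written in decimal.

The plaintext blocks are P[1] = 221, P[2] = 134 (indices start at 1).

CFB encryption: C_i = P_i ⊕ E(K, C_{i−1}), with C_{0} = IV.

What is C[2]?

C[1]: E(K, 178) = 43; 221 ⊕ 43 = 246.
C[2]: E(K, 246) = 111; 134 ⊕ 111 = 233.

C[2] = 233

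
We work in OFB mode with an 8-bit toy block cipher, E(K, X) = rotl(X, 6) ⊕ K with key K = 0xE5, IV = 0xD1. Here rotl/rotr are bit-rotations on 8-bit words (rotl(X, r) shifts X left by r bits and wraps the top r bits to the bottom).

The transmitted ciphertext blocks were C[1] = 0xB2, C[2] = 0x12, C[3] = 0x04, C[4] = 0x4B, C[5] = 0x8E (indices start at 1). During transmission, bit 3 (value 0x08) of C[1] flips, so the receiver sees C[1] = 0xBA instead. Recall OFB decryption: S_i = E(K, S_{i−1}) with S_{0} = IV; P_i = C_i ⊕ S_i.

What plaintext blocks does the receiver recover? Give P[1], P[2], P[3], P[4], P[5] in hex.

P[1] = 0x2B, P[2] = 0x93, P[3] = 0x81, P[4] = 0xCF, P[5] = 0x4A

Only C[1] changed, to 0xBA. In OFB, a change in C_i flips the same bit in P_i only; the keystream is unaffected. Decrypting the received ciphertext:
P[1]: S = E(K, 0xD1) = 0x91; 0xBA ⊕ 0x91 = 0x2B.
P[2]: S = E(K, 0x91) = 0x81; 0x12 ⊕ 0x81 = 0x93.
P[3]: S = E(K, 0x81) = 0x85; 0x04 ⊕ 0x85 = 0x81.
P[4]: S = E(K, 0x85) = 0x84; 0x4B ⊕ 0x84 = 0xCF.
P[5]: S = E(K, 0x84) = 0xC4; 0x8E ⊕ 0xC4 = 0x4A.
Blocks that differ from the original plaintext: P[1].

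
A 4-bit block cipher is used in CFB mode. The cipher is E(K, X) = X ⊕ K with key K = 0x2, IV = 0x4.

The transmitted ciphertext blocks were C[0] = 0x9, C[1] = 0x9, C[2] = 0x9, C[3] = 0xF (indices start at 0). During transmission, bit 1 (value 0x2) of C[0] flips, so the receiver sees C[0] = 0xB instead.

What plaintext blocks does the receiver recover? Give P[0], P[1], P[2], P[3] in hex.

CFB decryption: P_i = C_i ⊕ E(K, C_{i−1}), with C_{−1} = IV.
Only C[0] changed, to 0xB. In CFB, a change in C_i flips the same bit in P_i and garbles P_{i+1}. Decrypting the received ciphertext:
P[0]: E(K, 0x4) = 0x6; 0xB ⊕ 0x6 = 0xD.
P[1]: E(K, 0xB) = 0x9; 0x9 ⊕ 0x9 = 0x0.
P[2]: E(K, 0x9) = 0xB; 0x9 ⊕ 0xB = 0x2.
P[3]: E(K, 0x9) = 0xB; 0xF ⊕ 0xB = 0x4.
Blocks that differ from the original plaintext: P[0], P[1].

P[0] = 0xD, P[1] = 0x0, P[2] = 0x2, P[3] = 0x4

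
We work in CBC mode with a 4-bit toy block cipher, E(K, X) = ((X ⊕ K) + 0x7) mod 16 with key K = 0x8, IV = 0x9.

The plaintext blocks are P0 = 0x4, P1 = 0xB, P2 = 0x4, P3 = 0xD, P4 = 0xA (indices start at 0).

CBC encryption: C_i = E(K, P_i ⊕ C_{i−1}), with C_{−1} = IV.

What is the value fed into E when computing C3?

C0: P0 ⊕ 0x9 = 0xD; E(K, 0xD) = 0xC.
C1: P1 ⊕ 0xC = 0x7; E(K, 0x7) = 0x6.
C2: P2 ⊕ 0x6 = 0x2; E(K, 0x2) = 0x1.
C3: P3 ⊕ 0x1 = 0xC; E(K, 0xC) = 0xB.
So the input to E for block 3 is 0xC.

0xC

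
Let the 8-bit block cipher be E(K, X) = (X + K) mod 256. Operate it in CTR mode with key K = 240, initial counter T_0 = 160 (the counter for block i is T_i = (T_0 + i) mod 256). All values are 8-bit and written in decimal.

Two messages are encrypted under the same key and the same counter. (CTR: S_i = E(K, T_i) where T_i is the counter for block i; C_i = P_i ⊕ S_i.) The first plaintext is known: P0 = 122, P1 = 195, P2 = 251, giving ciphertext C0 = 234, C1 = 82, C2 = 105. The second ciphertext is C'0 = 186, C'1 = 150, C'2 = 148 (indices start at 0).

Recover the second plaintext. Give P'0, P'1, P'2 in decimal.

P'0 = 42, P'1 = 7, P'2 = 6

In CTR with a reused counter, both messages share the same keystream S_i, so C_i ⊕ C'_i = P_i ⊕ P'_i and thus P'_i = P_i ⊕ C_i ⊕ C'_i.
P'0: 122 ⊕ 234 ⊕ 186 = 42.
P'1: 195 ⊕ 82 ⊕ 150 = 7.
P'2: 251 ⊕ 105 ⊕ 148 = 6.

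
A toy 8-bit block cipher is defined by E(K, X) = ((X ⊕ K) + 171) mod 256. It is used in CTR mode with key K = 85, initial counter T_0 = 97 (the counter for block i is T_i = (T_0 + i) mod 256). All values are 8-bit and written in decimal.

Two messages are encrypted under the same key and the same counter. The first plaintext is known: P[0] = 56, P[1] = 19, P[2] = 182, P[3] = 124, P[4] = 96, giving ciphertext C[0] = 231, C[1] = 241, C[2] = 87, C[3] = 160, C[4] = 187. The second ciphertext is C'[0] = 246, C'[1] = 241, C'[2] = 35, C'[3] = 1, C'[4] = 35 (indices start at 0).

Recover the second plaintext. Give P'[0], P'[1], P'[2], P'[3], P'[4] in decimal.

P'[0] = 41, P'[1] = 19, P'[2] = 194, P'[3] = 221, P'[4] = 248

In CTR with a reused counter, both messages share the same keystream S_i, so C_i ⊕ C'_i = P_i ⊕ P'_i and thus P'_i = P_i ⊕ C_i ⊕ C'_i.
P'[0]: 56 ⊕ 231 ⊕ 246 = 41.
P'[1]: 19 ⊕ 241 ⊕ 241 = 19.
P'[2]: 182 ⊕ 87 ⊕ 35 = 194.
P'[3]: 124 ⊕ 160 ⊕ 1 = 221.
P'[4]: 96 ⊕ 187 ⊕ 35 = 248.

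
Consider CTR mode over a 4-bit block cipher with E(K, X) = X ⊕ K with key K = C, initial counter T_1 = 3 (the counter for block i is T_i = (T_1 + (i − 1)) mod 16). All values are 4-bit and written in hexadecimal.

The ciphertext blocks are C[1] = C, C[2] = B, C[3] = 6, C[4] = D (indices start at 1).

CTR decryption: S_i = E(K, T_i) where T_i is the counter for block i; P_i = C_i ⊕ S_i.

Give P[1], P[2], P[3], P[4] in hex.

P[1] = 3, P[2] = 3, P[3] = F, P[4] = 7

P[1]: T = 3, S = E(K, T) = F; C ⊕ F = 3.
P[2]: T = 4, S = E(K, T) = 8; B ⊕ 8 = 3.
P[3]: T = 5, S = E(K, T) = 9; 6 ⊕ 9 = F.
P[4]: T = 6, S = E(K, T) = A; D ⊕ A = 7.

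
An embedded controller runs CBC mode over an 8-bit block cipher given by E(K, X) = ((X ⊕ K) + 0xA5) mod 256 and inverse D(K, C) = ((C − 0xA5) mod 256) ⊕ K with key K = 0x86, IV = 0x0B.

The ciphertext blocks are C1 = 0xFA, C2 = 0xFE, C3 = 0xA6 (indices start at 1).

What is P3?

CBC decryption: P_i = D(K, C_i) ⊕ C_{i−1}, with C_{0} = IV.
P3: D(K, 0xA6) = 0x87; 0x87 ⊕ 0xFE = 0x79.

P3 = 0x79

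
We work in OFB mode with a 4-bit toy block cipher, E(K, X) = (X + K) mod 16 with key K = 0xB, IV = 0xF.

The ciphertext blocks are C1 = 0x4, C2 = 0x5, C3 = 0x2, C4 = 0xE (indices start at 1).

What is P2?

P2 = 0x0

OFB decryption: S_i = E(K, S_{i−1}) with S_{0} = IV; P_i = C_i ⊕ S_i.
P1: S = E(K, 0xF) = 0xA; 0x4 ⊕ 0xA = 0xE.
P2: S = E(K, 0xA) = 0x5; 0x5 ⊕ 0x5 = 0x0.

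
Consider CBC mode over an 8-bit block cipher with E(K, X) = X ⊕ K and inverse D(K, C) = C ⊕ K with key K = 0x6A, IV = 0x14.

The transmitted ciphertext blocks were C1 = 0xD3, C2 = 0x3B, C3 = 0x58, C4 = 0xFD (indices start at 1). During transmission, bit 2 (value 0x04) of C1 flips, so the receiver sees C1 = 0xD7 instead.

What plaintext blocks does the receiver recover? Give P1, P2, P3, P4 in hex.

CBC decryption: P_i = D(K, C_i) ⊕ C_{i−1}, with C_{0} = IV.
Only C1 changed, to 0xD7. In CBC, a change in C_i garbles P_i and flips the same bit in P_{i+1}. Decrypting the received ciphertext:
P1: D(K, 0xD7) = 0xBD; 0xBD ⊕ 0x14 = 0xA9.
P2: D(K, 0x3B) = 0x51; 0x51 ⊕ 0xD7 = 0x86.
P3: D(K, 0x58) = 0x32; 0x32 ⊕ 0x3B = 0x09.
P4: D(K, 0xFD) = 0x97; 0x97 ⊕ 0x58 = 0xCF.
Blocks that differ from the original plaintext: P1, P2.

P1 = 0xA9, P2 = 0x86, P3 = 0x09, P4 = 0xCF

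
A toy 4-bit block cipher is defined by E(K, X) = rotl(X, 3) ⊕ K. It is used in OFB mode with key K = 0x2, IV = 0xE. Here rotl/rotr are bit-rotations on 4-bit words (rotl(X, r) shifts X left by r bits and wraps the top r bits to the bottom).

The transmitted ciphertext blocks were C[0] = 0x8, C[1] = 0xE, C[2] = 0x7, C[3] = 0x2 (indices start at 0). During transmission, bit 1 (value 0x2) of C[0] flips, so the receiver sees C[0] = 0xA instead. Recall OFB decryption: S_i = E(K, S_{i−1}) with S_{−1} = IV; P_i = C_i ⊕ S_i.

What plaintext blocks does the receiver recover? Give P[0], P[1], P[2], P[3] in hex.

Only C[0] changed, to 0xA. In OFB, a change in C_i flips the same bit in P_i only; the keystream is unaffected. Decrypting the received ciphertext:
P[0]: S = E(K, 0xE) = 0x5; 0xA ⊕ 0x5 = 0xF.
P[1]: S = E(K, 0x5) = 0x8; 0xE ⊕ 0x8 = 0x6.
P[2]: S = E(K, 0x8) = 0x6; 0x7 ⊕ 0x6 = 0x1.
P[3]: S = E(K, 0x6) = 0x1; 0x2 ⊕ 0x1 = 0x3.
Blocks that differ from the original plaintext: P[0].

P[0] = 0xF, P[1] = 0x6, P[2] = 0x1, P[3] = 0x3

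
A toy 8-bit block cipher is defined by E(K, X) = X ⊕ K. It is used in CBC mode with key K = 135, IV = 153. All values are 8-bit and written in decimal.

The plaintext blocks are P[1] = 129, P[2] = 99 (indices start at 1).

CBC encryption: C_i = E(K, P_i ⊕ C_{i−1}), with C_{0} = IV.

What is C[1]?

C[1]: P[1] ⊕ 153 = 24; E(K, 24) = 159.

C[1] = 159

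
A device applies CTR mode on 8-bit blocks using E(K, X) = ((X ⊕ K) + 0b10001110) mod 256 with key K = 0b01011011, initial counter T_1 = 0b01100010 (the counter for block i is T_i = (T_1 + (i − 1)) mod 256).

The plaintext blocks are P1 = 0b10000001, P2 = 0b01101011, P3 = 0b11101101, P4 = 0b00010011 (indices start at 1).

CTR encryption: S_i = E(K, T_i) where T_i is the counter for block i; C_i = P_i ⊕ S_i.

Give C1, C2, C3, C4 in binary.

C1 = 0b01000110, C2 = 0b10101101, C3 = 0b00100000, C4 = 0b11011111

C1: T = 0b01100010, S = E(K, T) = 0b11000111; 0b10000001 ⊕ 0b11000111 = 0b01000110.
C2: T = 0b01100011, S = E(K, T) = 0b11000110; 0b01101011 ⊕ 0b11000110 = 0b10101101.
C3: T = 0b01100100, S = E(K, T) = 0b11001101; 0b11101101 ⊕ 0b11001101 = 0b00100000.
C4: T = 0b01100101, S = E(K, T) = 0b11001100; 0b00010011 ⊕ 0b11001100 = 0b11011111.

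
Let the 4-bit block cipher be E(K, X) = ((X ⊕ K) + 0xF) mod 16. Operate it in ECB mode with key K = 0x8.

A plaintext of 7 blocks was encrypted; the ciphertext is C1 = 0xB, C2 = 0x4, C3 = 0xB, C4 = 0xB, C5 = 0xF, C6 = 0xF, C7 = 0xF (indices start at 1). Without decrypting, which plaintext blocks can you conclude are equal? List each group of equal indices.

ECB encrypts each block independently with the same key, so equal ciphertext blocks imply equal plaintext blocks.
C1 = C3 = C4 = 0xB, so P1 = P3 = P4.
C5 = C6 = C7 = 0xF, so P5 = P6 = P7.

P1 = P3 = P4; P5 = P6 = P7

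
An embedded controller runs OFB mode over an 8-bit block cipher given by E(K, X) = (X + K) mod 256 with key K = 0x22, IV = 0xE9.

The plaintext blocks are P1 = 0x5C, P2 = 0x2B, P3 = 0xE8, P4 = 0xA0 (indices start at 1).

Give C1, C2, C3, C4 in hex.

OFB encryption: S_i = E(K, S_{i−1}) with S_{0} = IV; C_i = P_i ⊕ S_i.
C1: S = E(K, 0xE9) = 0x0B; 0x5C ⊕ 0x0B = 0x57.
C2: S = E(K, 0x0B) = 0x2D; 0x2B ⊕ 0x2D = 0x06.
C3: S = E(K, 0x2D) = 0x4F; 0xE8 ⊕ 0x4F = 0xA7.
C4: S = E(K, 0x4F) = 0x71; 0xA0 ⊕ 0x71 = 0xD1.

C1 = 0x57, C2 = 0x06, C3 = 0xA7, C4 = 0xD1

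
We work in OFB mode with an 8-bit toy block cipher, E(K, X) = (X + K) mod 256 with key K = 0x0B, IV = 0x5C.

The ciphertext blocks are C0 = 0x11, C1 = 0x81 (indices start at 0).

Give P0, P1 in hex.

P0 = 0x76, P1 = 0xF3

OFB decryption: S_i = E(K, S_{i−1}) with S_{−1} = IV; P_i = C_i ⊕ S_i.
P0: S = E(K, 0x5C) = 0x67; 0x11 ⊕ 0x67 = 0x76.
P1: S = E(K, 0x67) = 0x72; 0x81 ⊕ 0x72 = 0xF3.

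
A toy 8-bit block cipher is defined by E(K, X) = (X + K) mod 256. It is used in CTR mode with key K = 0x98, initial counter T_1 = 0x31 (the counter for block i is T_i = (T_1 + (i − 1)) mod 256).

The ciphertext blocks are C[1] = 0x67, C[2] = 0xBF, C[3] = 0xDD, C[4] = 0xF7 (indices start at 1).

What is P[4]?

P[4] = 0x3B

CTR decryption: S_i = E(K, T_i) where T_i is the counter for block i; P_i = C_i ⊕ S_i.
P[4]: T = 0x34, S = E(K, T) = 0xCC; 0xF7 ⊕ 0xCC = 0x3B.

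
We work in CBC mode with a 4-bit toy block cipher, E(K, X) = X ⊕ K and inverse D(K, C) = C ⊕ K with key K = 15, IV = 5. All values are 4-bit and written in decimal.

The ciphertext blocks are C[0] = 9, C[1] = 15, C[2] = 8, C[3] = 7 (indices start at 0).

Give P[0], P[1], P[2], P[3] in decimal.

P[0] = 3, P[1] = 9, P[2] = 8, P[3] = 0

CBC decryption: P_i = D(K, C_i) ⊕ C_{i−1}, with C_{−1} = IV.
P[0]: D(K, 9) = 6; 6 ⊕ 5 = 3.
P[1]: D(K, 15) = 0; 0 ⊕ 9 = 9.
P[2]: D(K, 8) = 7; 7 ⊕ 15 = 8.
P[3]: D(K, 7) = 8; 8 ⊕ 8 = 0.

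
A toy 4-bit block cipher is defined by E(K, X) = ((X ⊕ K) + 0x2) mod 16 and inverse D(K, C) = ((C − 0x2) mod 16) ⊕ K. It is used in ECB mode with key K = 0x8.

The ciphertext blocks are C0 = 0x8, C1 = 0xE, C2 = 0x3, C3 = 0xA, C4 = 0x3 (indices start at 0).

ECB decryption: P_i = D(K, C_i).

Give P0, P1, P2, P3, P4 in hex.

P0 = 0xE, P1 = 0x4, P2 = 0x9, P3 = 0x0, P4 = 0x9

P0: D(K, 0x8) = 0xE.
P1: D(K, 0xE) = 0x4.
P2: D(K, 0x3) = 0x9.
P3: D(K, 0xA) = 0x0.
P4: D(K, 0x3) = 0x9.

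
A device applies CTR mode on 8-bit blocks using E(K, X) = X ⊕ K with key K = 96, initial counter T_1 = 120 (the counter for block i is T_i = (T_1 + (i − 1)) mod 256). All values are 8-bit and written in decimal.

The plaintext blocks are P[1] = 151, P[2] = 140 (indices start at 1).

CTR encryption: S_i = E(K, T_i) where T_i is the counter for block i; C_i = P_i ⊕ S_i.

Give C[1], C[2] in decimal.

C[1] = 143, C[2] = 149

C[1]: T = 120, S = E(K, T) = 24; 151 ⊕ 24 = 143.
C[2]: T = 121, S = E(K, T) = 25; 140 ⊕ 25 = 149.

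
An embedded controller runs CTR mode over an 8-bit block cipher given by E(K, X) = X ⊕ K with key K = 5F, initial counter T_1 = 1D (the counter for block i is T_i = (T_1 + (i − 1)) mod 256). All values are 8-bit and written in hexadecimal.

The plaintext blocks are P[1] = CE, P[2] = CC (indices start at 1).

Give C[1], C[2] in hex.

C[1] = 8C, C[2] = 8D

CTR encryption: S_i = E(K, T_i) where T_i is the counter for block i; C_i = P_i ⊕ S_i.
C[1]: T = 1D, S = E(K, T) = 42; CE ⊕ 42 = 8C.
C[2]: T = 1E, S = E(K, T) = 41; CC ⊕ 41 = 8D.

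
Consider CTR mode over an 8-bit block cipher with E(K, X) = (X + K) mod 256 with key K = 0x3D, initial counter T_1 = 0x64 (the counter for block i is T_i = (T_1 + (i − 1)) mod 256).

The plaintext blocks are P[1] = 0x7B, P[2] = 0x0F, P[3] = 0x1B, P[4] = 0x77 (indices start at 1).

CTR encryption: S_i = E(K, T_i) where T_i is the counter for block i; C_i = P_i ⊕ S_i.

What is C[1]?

C[1] = 0xDA

C[1]: T = 0x64, S = E(K, T) = 0xA1; 0x7B ⊕ 0xA1 = 0xDA.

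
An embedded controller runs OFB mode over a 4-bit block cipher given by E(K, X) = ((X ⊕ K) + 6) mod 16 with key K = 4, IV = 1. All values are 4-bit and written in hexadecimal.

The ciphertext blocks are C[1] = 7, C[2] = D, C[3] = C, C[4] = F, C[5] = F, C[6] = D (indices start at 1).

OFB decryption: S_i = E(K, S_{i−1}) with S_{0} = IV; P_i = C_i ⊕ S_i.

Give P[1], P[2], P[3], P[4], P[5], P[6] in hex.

P[1]: S = E(K, 1) = B; 7 ⊕ B = C.
P[2]: S = E(K, B) = 5; D ⊕ 5 = 8.
P[3]: S = E(K, 5) = 7; C ⊕ 7 = B.
P[4]: S = E(K, 7) = 9; F ⊕ 9 = 6.
P[5]: S = E(K, 9) = 3; F ⊕ 3 = C.
P[6]: S = E(K, 3) = D; D ⊕ D = 0.

P[1] = C, P[2] = 8, P[3] = B, P[4] = 6, P[5] = C, P[6] = 0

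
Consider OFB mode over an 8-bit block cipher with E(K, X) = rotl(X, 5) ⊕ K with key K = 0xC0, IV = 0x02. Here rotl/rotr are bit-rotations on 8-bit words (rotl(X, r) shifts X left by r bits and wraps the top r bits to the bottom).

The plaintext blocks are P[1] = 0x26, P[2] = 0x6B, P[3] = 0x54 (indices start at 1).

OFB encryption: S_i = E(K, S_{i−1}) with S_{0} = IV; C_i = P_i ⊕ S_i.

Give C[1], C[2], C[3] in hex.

C[1] = 0xA6, C[2] = 0xBB, C[3] = 0x8E

C[1]: S = E(K, 0x02) = 0x80; 0x26 ⊕ 0x80 = 0xA6.
C[2]: S = E(K, 0x80) = 0xD0; 0x6B ⊕ 0xD0 = 0xBB.
C[3]: S = E(K, 0xD0) = 0xDA; 0x54 ⊕ 0xDA = 0x8E.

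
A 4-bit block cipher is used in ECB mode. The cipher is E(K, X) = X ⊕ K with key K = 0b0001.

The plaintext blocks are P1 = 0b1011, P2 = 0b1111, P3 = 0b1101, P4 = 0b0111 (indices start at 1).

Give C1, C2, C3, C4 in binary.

ECB encryption: C_i = E(K, P_i).
C1: E(K, 0b1011) = 0b1010.
C2: E(K, 0b1111) = 0b1110.
C3: E(K, 0b1101) = 0b1100.
C4: E(K, 0b0111) = 0b0110.

C1 = 0b1010, C2 = 0b1110, C3 = 0b1100, C4 = 0b0110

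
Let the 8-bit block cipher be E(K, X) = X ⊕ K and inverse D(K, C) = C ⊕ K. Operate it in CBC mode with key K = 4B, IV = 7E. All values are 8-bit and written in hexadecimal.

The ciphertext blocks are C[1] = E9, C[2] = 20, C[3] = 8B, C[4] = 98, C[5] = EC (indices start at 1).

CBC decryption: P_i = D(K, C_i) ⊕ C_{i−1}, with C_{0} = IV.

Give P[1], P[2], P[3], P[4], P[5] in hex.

P[1]: D(K, E9) = A2; A2 ⊕ 7E = DC.
P[2]: D(K, 20) = 6B; 6B ⊕ E9 = 82.
P[3]: D(K, 8B) = C0; C0 ⊕ 20 = E0.
P[4]: D(K, 98) = D3; D3 ⊕ 8B = 58.
P[5]: D(K, EC) = A7; A7 ⊕ 98 = 3F.

P[1] = DC, P[2] = 82, P[3] = E0, P[4] = 58, P[5] = 3F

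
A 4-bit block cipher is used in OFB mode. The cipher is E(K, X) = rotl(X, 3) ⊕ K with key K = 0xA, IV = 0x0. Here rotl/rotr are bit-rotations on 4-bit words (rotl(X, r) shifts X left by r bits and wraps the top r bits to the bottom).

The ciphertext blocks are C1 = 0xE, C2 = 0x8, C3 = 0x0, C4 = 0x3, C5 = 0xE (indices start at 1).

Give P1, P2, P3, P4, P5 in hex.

P1 = 0x4, P2 = 0x7, P3 = 0x5, P4 = 0x3, P5 = 0x4

OFB decryption: S_i = E(K, S_{i−1}) with S_{0} = IV; P_i = C_i ⊕ S_i.
P1: S = E(K, 0x0) = 0xA; 0xE ⊕ 0xA = 0x4.
P2: S = E(K, 0xA) = 0xF; 0x8 ⊕ 0xF = 0x7.
P3: S = E(K, 0xF) = 0x5; 0x0 ⊕ 0x5 = 0x5.
P4: S = E(K, 0x5) = 0x0; 0x3 ⊕ 0x0 = 0x3.
P5: S = E(K, 0x0) = 0xA; 0xE ⊕ 0xA = 0x4.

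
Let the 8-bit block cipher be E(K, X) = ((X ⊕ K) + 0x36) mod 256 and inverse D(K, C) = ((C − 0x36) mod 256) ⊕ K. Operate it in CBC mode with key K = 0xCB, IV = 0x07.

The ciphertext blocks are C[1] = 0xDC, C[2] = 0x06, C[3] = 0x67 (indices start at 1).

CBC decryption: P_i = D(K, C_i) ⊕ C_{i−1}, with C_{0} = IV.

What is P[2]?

P[2]: D(K, 0x06) = 0x1B; 0x1B ⊕ 0xDC = 0xC7.

P[2] = 0xC7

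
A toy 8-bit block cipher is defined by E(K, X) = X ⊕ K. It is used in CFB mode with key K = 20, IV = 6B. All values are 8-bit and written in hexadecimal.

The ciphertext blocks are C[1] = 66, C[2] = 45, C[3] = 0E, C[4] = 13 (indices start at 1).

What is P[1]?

CFB decryption: P_i = C_i ⊕ E(K, C_{i−1}), with C_{0} = IV.
P[1]: E(K, 6B) = 4B; 66 ⊕ 4B = 2D.

P[1] = 2D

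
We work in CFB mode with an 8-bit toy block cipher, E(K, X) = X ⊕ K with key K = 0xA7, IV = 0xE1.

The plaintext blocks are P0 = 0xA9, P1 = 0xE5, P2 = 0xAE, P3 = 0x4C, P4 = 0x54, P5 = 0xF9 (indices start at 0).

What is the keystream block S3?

0x03

CFB encryption: C_i = P_i ⊕ E(K, C_{i−1}), with C_{−1} = IV.
C0: E(K, 0xE1) = 0x46; 0xA9 ⊕ 0x46 = 0xEF.
C1: E(K, 0xEF) = 0x48; 0xE5 ⊕ 0x48 = 0xAD.
C2: E(K, 0xAD) = 0x0A; 0xAE ⊕ 0x0A = 0xA4.
C3: E(K, 0xA4) = 0x03; 0x4C ⊕ 0x03 = 0x4F.
So S3 = 0x03.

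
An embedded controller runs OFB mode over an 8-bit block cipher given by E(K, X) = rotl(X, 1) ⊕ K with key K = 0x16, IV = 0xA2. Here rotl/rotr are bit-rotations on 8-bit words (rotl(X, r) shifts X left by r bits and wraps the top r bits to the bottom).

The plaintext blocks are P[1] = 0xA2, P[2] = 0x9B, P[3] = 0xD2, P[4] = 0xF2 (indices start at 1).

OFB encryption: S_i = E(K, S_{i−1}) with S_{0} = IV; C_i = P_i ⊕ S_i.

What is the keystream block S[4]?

0xF8

C[1]: S = E(K, 0xA2) = 0x53; 0xA2 ⊕ 0x53 = 0xF1.
C[2]: S = E(K, 0x53) = 0xB0; 0x9B ⊕ 0xB0 = 0x2B.
C[3]: S = E(K, 0xB0) = 0x77; 0xD2 ⊕ 0x77 = 0xA5.
C[4]: S = E(K, 0x77) = 0xF8; 0xF2 ⊕ 0xF8 = 0x0A.
So S[4] = 0xF8.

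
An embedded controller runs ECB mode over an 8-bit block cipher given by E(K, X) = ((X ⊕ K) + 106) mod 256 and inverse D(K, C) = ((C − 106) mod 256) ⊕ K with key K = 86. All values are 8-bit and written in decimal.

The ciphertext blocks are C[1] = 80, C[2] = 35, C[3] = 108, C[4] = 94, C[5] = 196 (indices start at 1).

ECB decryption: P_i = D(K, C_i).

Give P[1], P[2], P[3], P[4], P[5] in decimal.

P[1] = 176, P[2] = 239, P[3] = 84, P[4] = 162, P[5] = 12

P[1]: D(K, 80) = 176.
P[2]: D(K, 35) = 239.
P[3]: D(K, 108) = 84.
P[4]: D(K, 94) = 162.
P[5]: D(K, 196) = 12.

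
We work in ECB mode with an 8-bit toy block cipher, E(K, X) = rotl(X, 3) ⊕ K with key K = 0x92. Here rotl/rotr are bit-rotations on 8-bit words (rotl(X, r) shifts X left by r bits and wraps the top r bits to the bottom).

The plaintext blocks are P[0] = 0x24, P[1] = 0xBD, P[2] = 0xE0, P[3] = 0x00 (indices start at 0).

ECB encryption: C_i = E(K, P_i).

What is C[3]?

C[3]: E(K, 0x00) = 0x92.

C[3] = 0x92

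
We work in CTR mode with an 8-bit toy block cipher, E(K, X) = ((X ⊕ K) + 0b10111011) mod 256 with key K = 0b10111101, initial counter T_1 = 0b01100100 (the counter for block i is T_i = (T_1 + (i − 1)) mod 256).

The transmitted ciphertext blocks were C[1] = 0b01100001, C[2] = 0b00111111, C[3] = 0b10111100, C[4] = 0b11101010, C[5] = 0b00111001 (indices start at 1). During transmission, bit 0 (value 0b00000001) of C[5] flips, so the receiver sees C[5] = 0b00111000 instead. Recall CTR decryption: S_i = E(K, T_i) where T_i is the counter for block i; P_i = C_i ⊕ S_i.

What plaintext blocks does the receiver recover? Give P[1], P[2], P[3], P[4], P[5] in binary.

P[1] = 0b11110101, P[2] = 0b10101100, P[3] = 0b00101010, P[4] = 0b01111111, P[5] = 0b10101000

Only C[5] changed, to 0b00111000. In CTR, a change in C_i flips the same bit in P_i only; the keystream is unaffected. Decrypting the received ciphertext:
P[1]: T = 0b01100100, S = E(K, T) = 0b10010100; 0b01100001 ⊕ 0b10010100 = 0b11110101.
P[2]: T = 0b01100101, S = E(K, T) = 0b10010011; 0b00111111 ⊕ 0b10010011 = 0b10101100.
P[3]: T = 0b01100110, S = E(K, T) = 0b10010110; 0b10111100 ⊕ 0b10010110 = 0b00101010.
P[4]: T = 0b01100111, S = E(K, T) = 0b10010101; 0b11101010 ⊕ 0b10010101 = 0b01111111.
P[5]: T = 0b01101000, S = E(K, T) = 0b10010000; 0b00111000 ⊕ 0b10010000 = 0b10101000.
Blocks that differ from the original plaintext: P[5].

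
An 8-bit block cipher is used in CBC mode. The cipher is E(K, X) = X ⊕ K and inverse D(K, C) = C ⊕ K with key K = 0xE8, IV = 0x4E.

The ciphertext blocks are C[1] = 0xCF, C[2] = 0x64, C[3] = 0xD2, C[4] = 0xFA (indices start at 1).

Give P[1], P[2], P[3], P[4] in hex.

CBC decryption: P_i = D(K, C_i) ⊕ C_{i−1}, with C_{0} = IV.
P[1]: D(K, 0xCF) = 0x27; 0x27 ⊕ 0x4E = 0x69.
P[2]: D(K, 0x64) = 0x8C; 0x8C ⊕ 0xCF = 0x43.
P[3]: D(K, 0xD2) = 0x3A; 0x3A ⊕ 0x64 = 0x5E.
P[4]: D(K, 0xFA) = 0x12; 0x12 ⊕ 0xD2 = 0xC0.

P[1] = 0x69, P[2] = 0x43, P[3] = 0x5E, P[4] = 0xC0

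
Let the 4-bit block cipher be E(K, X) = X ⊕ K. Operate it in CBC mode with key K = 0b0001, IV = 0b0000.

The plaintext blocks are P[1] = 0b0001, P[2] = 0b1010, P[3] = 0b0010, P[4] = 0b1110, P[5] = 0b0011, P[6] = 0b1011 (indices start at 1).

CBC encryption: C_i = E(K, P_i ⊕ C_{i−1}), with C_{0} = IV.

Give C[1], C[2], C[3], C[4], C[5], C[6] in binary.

C[1] = 0b0000, C[2] = 0b1011, C[3] = 0b1000, C[4] = 0b0111, C[5] = 0b0101, C[6] = 0b1111

C[1]: P[1] ⊕ 0b0000 = 0b0001; E(K, 0b0001) = 0b0000.
C[2]: P[2] ⊕ 0b0000 = 0b1010; E(K, 0b1010) = 0b1011.
C[3]: P[3] ⊕ 0b1011 = 0b1001; E(K, 0b1001) = 0b1000.
C[4]: P[4] ⊕ 0b1000 = 0b0110; E(K, 0b0110) = 0b0111.
C[5]: P[5] ⊕ 0b0111 = 0b0100; E(K, 0b0100) = 0b0101.
C[6]: P[6] ⊕ 0b0101 = 0b1110; E(K, 0b1110) = 0b1111.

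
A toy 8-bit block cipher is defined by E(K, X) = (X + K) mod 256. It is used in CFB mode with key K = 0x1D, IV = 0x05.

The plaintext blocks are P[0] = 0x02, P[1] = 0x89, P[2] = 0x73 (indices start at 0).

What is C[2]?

CFB encryption: C_i = P_i ⊕ E(K, C_{i−1}), with C_{−1} = IV.
C[0]: E(K, 0x05) = 0x22; 0x02 ⊕ 0x22 = 0x20.
C[1]: E(K, 0x20) = 0x3D; 0x89 ⊕ 0x3D = 0xB4.
C[2]: E(K, 0xB4) = 0xD1; 0x73 ⊕ 0xD1 = 0xA2.

C[2] = 0xA2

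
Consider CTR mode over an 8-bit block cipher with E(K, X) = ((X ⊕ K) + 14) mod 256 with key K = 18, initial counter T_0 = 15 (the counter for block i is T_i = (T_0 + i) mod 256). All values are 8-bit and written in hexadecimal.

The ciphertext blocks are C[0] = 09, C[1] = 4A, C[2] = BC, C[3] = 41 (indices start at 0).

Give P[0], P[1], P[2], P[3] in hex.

P[0] = 28, P[1] = 68, P[2] = 9F, P[3] = 55

CTR decryption: S_i = E(K, T_i) where T_i is the counter for block i; P_i = C_i ⊕ S_i.
P[0]: T = 15, S = E(K, T) = 21; 09 ⊕ 21 = 28.
P[1]: T = 16, S = E(K, T) = 22; 4A ⊕ 22 = 68.
P[2]: T = 17, S = E(K, T) = 23; BC ⊕ 23 = 9F.
P[3]: T = 18, S = E(K, T) = 14; 41 ⊕ 14 = 55.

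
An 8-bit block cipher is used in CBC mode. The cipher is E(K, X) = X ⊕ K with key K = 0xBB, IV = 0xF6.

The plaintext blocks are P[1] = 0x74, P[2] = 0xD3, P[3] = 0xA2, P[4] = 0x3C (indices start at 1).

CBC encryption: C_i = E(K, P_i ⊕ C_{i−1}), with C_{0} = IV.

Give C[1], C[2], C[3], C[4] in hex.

C[1] = 0x39, C[2] = 0x51, C[3] = 0x48, C[4] = 0xCF

C[1]: P[1] ⊕ 0xF6 = 0x82; E(K, 0x82) = 0x39.
C[2]: P[2] ⊕ 0x39 = 0xEA; E(K, 0xEA) = 0x51.
C[3]: P[3] ⊕ 0x51 = 0xF3; E(K, 0xF3) = 0x48.
C[4]: P[4] ⊕ 0x48 = 0x74; E(K, 0x74) = 0xCF.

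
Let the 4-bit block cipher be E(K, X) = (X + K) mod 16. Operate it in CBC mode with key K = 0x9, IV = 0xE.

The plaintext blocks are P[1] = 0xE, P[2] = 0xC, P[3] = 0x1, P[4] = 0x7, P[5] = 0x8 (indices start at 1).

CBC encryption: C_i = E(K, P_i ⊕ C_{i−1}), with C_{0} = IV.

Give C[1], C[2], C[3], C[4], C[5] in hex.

C[1]: P[1] ⊕ 0xE = 0x0; E(K, 0x0) = 0x9.
C[2]: P[2] ⊕ 0x9 = 0x5; E(K, 0x5) = 0xE.
C[3]: P[3] ⊕ 0xE = 0xF; E(K, 0xF) = 0x8.
C[4]: P[4] ⊕ 0x8 = 0xF; E(K, 0xF) = 0x8.
C[5]: P[5] ⊕ 0x8 = 0x0; E(K, 0x0) = 0x9.

C[1] = 0x9, C[2] = 0xE, C[3] = 0x8, C[4] = 0x8, C[5] = 0x9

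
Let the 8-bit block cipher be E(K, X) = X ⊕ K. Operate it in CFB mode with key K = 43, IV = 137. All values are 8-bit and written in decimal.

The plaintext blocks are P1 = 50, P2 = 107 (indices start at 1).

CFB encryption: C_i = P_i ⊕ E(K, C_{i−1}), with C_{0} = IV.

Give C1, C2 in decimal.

C1: E(K, 137) = 162; 50 ⊕ 162 = 144.
C2: E(K, 144) = 187; 107 ⊕ 187 = 208.

C1 = 144, C2 = 208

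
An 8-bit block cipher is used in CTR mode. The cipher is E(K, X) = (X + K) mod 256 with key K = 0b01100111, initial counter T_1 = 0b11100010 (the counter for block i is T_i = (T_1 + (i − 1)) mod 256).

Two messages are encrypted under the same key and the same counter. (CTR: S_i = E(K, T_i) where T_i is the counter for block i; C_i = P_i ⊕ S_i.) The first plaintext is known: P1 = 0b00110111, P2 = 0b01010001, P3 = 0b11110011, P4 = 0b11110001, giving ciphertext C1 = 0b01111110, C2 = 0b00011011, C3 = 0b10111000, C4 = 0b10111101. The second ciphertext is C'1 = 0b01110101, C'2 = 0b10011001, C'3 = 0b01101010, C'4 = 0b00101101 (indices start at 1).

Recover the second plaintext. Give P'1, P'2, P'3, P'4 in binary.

P'1 = 0b00111100, P'2 = 0b11010011, P'3 = 0b00100001, P'4 = 0b01100001

In CTR with a reused counter, both messages share the same keystream S_i, so C_i ⊕ C'_i = P_i ⊕ P'_i and thus P'_i = P_i ⊕ C_i ⊕ C'_i.
P'1: 0b00110111 ⊕ 0b01111110 ⊕ 0b01110101 = 0b00111100.
P'2: 0b01010001 ⊕ 0b00011011 ⊕ 0b10011001 = 0b11010011.
P'3: 0b11110011 ⊕ 0b10111000 ⊕ 0b01101010 = 0b00100001.
P'4: 0b11110001 ⊕ 0b10111101 ⊕ 0b00101101 = 0b01100001.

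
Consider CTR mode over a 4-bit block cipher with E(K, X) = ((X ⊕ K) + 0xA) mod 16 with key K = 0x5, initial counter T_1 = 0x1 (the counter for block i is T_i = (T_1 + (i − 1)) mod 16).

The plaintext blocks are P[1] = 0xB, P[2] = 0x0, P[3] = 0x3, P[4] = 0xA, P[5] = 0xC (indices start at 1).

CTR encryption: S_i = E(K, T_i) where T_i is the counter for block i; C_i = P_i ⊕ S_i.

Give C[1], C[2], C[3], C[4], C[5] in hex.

C[1] = 0x5, C[2] = 0x1, C[3] = 0x3, C[4] = 0x1, C[5] = 0x6

C[1]: T = 0x1, S = E(K, T) = 0xE; 0xB ⊕ 0xE = 0x5.
C[2]: T = 0x2, S = E(K, T) = 0x1; 0x0 ⊕ 0x1 = 0x1.
C[3]: T = 0x3, S = E(K, T) = 0x0; 0x3 ⊕ 0x0 = 0x3.
C[4]: T = 0x4, S = E(K, T) = 0xB; 0xA ⊕ 0xB = 0x1.
C[5]: T = 0x5, S = E(K, T) = 0xA; 0xC ⊕ 0xA = 0x6.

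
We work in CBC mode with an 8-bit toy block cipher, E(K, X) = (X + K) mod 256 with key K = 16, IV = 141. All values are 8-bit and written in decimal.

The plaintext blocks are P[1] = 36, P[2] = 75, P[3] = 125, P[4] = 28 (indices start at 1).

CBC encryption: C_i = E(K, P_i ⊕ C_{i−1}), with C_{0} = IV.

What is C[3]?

C[1]: P[1] ⊕ 141 = 169; E(K, 169) = 185.
C[2]: P[2] ⊕ 185 = 242; E(K, 242) = 2.
C[3]: P[3] ⊕ 2 = 127; E(K, 127) = 143.

C[3] = 143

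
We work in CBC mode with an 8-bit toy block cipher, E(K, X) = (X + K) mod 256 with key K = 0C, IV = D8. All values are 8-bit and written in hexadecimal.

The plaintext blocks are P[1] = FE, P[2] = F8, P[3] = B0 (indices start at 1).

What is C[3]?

CBC encryption: C_i = E(K, P_i ⊕ C_{i−1}), with C_{0} = IV.
C[1]: P[1] ⊕ D8 = 26; E(K, 26) = 32.
C[2]: P[2] ⊕ 32 = CA; E(K, CA) = D6.
C[3]: P[3] ⊕ D6 = 66; E(K, 66) = 72.

C[3] = 72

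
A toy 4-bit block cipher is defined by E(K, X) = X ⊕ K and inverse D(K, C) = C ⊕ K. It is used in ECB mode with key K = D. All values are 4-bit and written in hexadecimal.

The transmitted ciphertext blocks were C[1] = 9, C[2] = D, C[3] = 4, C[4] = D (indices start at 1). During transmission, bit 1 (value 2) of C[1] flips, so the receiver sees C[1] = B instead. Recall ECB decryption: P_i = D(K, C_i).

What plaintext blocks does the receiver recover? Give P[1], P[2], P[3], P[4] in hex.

Only C[1] changed, to B. In ECB, a change in C_i affects only P_i. Decrypting the received ciphertext:
P[1]: D(K, B) = 6.
P[2]: D(K, D) = 0.
P[3]: D(K, 4) = 9.
P[4]: D(K, D) = 0.
Blocks that differ from the original plaintext: P[1].

P[1] = 6, P[2] = 0, P[3] = 9, P[4] = 0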